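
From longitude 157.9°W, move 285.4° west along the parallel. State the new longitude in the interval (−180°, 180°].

Start at -157.9°; shift −285.4° → -443.3°.
-443.3° lies outside (−180°, 180°]; add 360° → -83.3°.

83.3°W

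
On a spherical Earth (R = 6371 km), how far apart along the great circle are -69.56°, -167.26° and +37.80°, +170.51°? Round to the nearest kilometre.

12075 km

Δλ = 170.51 − -167.26 = 337.77°; wrapped into (−180°, 180°]: -22.23°.
Δφ = 37.80 − -69.56 = 107.36°.
a = sin²(Δφ/2) + cos φ₁ · cos φ₂ · sin²(Δλ/2) = 0.659442.
c = 2·atan2(√a, √(1−a)) = 1.89535 rad → d = 6371·c ≈ 12075.27 km.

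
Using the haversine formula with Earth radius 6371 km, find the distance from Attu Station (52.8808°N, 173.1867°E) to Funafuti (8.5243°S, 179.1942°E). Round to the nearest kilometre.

6852 km

Δλ = 179.1942 − 173.1867 = 6.0075°.
Δφ = -8.5243 − 52.8808 = -61.4051°.
a = sin²(Δφ/2) + cos φ₁ · cos φ₂ · sin²(Δλ/2) = 0.262332.
c = 2·atan2(√a, √(1−a)) = 1.07545 rad → d = 6371·c ≈ 6851.69 km.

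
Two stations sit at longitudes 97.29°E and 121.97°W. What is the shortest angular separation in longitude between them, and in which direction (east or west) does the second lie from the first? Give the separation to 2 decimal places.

Raw difference: -121.97 − 97.29 = -219.26°.
Normalise into (−180°, 180°]: -219.26° + 360° = 140.74°.
Positive ⇒ the second point lies to the east; separation 140.74°.

140.74° east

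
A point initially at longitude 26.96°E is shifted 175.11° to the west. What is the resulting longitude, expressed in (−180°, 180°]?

Start at +26.96°; shift −175.11° → -148.15°.
-148.15° already lies in (−180°, 180°].

148.15°W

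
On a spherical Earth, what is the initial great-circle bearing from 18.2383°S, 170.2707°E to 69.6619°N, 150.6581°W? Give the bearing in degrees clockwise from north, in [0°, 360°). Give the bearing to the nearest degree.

13°

Δλ = -150.6581 − 170.2707 = -320.9288°; wrapped into (−180°, 180°]: 39.0712°.
θ = atan2( sin Δλ · cos φ₂ , cos φ₁ · sin φ₂ − sin φ₁ · cos φ₂ · cos Δλ )
  = atan2(0.21906, 0.97500) = 12.663° → normalised to [0°, 360°): 12.663°.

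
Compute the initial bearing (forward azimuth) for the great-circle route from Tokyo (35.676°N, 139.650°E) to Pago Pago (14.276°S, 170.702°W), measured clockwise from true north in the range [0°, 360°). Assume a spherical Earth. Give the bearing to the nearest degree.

127°

Δλ = -170.702 − 139.650 = -310.352°; wrapped into (−180°, 180°]: 49.648°.
θ = atan2( sin Δλ · cos φ₂ , cos φ₁ · sin φ₂ − sin φ₁ · cos φ₂ · cos Δλ )
  = atan2(0.73855, -0.56627) = 127.478° → normalised to [0°, 360°): 127.478°.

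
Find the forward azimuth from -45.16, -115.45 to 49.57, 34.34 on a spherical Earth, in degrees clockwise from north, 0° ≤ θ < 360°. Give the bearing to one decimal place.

66.9°

Δλ = 34.34 − -115.45 = 149.79°.
θ = atan2( sin Δλ · cos φ₂ , cos φ₁ · sin φ₂ − sin φ₁ · cos φ₂ · cos Δλ )
  = atan2(0.32632, 0.13935) = 66.876° → normalised to [0°, 360°): 66.876°.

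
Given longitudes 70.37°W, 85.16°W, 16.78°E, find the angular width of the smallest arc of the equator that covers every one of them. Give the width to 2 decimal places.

Sort the longitudes: -85.16°, -70.37°, +16.78°.
Eastward gaps between consecutive values (wrapping around): 14.79°, 87.15°, 258.06°.
Largest gap = 258.06° ⇒ minimal covering band is its complement: 360° − 258.06° = 101.94°.
Band runs from -85.16° eastward to +16.78°.

101.94°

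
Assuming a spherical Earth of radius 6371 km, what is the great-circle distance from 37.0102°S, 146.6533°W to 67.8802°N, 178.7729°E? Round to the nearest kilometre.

Δλ = 178.7729 − -146.6533 = 325.4262°; wrapped into (−180°, 180°]: -34.5738°.
Δφ = 67.8802 − -37.0102 = 104.8904°.
a = sin²(Δφ/2) + cos φ₁ · cos φ₂ · sin²(Δλ/2) = 0.655036.
c = 2·atan2(√a, √(1−a)) = 1.88607 rad → d = 6371·c ≈ 12016.12 km.

12016 km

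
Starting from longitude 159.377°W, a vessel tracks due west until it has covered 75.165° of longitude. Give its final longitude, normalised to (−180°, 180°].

Start at -159.377°; shift −75.165° → -234.542°.
-234.542° lies outside (−180°, 180°]; add 360° → +125.458°.

125.458°E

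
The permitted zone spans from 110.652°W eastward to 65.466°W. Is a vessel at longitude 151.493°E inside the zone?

No

Band width going east from -110.652° to -65.466°: ((-65.466 − -110.652) mod 360) = 45.186°.
Offset of +151.493° east of the west edge: ((151.493 − -110.652) mod 360) = 262.145°.
262.145° > 45.186° ⇒ outside.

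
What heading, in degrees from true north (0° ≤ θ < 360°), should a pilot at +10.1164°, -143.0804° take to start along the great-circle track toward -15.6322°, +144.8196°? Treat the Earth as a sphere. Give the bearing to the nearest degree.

251°

Δλ = 144.8196 − -143.0804 = 287.9000°; wrapped into (−180°, 180°]: -72.1000°.
θ = atan2( sin Δλ · cos φ₂ , cos φ₁ · sin φ₂ − sin φ₁ · cos φ₂ · cos Δλ )
  = atan2(-0.91640, -0.31726) = -109.096° → normalised to [0°, 360°): 250.904°.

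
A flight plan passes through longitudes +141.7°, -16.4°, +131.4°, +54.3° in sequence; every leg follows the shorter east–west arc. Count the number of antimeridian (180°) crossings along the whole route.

0

Leg 1: +141.7° → -16.4°, shortest Δλ = -158.1° (west) — does not cross 180°.
Leg 2: -16.4° → +131.4°, shortest Δλ = 147.8° (east) — does not cross 180°.
Leg 3: +131.4° → +54.3°, shortest Δλ = -77.1° (west) — does not cross 180°.
Total crossings: 0.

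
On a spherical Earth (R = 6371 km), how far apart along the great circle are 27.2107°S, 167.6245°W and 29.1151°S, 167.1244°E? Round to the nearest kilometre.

2480 km

Δλ = 167.1244 − -167.6245 = 334.7489°; wrapped into (−180°, 180°]: -25.2511°.
Δφ = -29.1151 − -27.2107 = -1.9044°.
a = sin²(Δφ/2) + cos φ₁ · cos φ₂ · sin²(Δλ/2) = 0.037397.
c = 2·atan2(√a, √(1−a)) = 0.38922 rad → d = 6371·c ≈ 2479.69 km.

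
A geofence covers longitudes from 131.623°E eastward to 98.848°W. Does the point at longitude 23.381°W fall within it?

No

Band width going east from +131.623° to -98.848°: ((-98.848 − 131.623) mod 360) = 129.529°.
Offset of -23.381° east of the west edge: ((-23.381 − 131.623) mod 360) = 204.996°.
204.996° > 129.529° ⇒ outside.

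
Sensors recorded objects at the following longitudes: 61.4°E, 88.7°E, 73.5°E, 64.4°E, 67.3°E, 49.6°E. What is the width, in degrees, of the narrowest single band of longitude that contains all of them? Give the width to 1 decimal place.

Sort the longitudes: +49.6°, +61.4°, +64.4°, +67.3°, +73.5°, +88.7°.
Eastward gaps between consecutive values (wrapping around): 11.8°, 3.0°, 2.9°, 6.2°, 15.2°, 320.9°.
Largest gap = 320.9° ⇒ minimal covering band is its complement: 360° − 320.9° = 39.1°.
Band runs from +49.6° eastward to +88.7°.

39.1°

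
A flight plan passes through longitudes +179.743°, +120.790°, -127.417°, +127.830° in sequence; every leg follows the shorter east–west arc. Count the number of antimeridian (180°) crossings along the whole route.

2

Leg 1: +179.743° → +120.790°, shortest Δλ = -58.953° (west) — does not cross 180°.
Leg 2: +120.790° → -127.417°, shortest Δλ = 111.793° (east) — crosses 180°.
Leg 3: -127.417° → +127.830°, shortest Δλ = -104.753° (west) — crosses 180°.
Total crossings: 2.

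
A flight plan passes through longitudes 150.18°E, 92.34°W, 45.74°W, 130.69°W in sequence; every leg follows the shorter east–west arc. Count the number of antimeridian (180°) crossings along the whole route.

1

Leg 1: +150.18° → -92.34°, shortest Δλ = 117.48° (east) — crosses 180°.
Leg 2: -92.34° → -45.74°, shortest Δλ = 46.6° (east) — does not cross 180°.
Leg 3: -45.74° → -130.69°, shortest Δλ = -84.95° (west) — does not cross 180°.
Total crossings: 1.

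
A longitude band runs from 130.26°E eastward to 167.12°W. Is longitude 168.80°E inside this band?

Band width going east from +130.26° to -167.12°: ((-167.12 − 130.26) mod 360) = 62.62°.
Offset of +168.80° east of the west edge: ((168.80 − 130.26) mod 360) = 38.54°.
38.54° ≤ 62.62° ⇒ inside.

Yes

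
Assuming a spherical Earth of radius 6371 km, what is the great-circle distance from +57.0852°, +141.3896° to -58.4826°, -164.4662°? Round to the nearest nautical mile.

Δλ = -164.4662 − 141.3896 = -305.8558°; wrapped into (−180°, 180°]: 54.1442°.
Δφ = -58.4826 − 57.0852 = -115.5678°.
a = sin²(Δφ/2) + cos φ₁ · cos φ₂ · sin²(Δλ/2) = 0.774626.
c = 2·atan2(√a, √(1−a)) = 2.15227 rad → d = 6371·c ≈ 13712.08 km ≈ 7403.93 nmi.

7404 nmi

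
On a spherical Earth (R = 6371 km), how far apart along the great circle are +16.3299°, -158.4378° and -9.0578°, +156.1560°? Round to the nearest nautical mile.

3098 nmi

Δλ = 156.1560 − -158.4378 = 314.5938°; wrapped into (−180°, 180°]: -45.4062°.
Δφ = -9.0578 − 16.3299 = -25.3877°.
a = sin²(Δφ/2) + cos φ₁ · cos φ₂ · sin²(Δλ/2) = 0.189456.
c = 2·atan2(√a, √(1−a)) = 0.90067 rad → d = 6371·c ≈ 5738.15 km ≈ 3098.35 nmi.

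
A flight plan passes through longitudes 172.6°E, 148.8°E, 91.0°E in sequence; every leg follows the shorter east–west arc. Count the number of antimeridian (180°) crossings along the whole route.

Leg 1: +172.6° → +148.8°, shortest Δλ = -23.8° (west) — does not cross 180°.
Leg 2: +148.8° → +91.0°, shortest Δλ = -57.8° (west) — does not cross 180°.
Total crossings: 0.

0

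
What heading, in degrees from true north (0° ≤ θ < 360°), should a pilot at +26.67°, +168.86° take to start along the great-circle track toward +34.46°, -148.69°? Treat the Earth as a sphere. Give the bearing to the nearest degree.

Δλ = -148.69 − 168.86 = -317.55°; wrapped into (−180°, 180°]: 42.45°.
θ = atan2( sin Δλ · cos φ₂ , cos φ₁ · sin φ₂ − sin φ₁ · cos φ₂ · cos Δλ )
  = atan2(0.55651, 0.23255) = 67.321° → normalised to [0°, 360°): 67.321°.

67°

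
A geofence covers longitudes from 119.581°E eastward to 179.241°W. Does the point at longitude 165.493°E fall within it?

Yes

Band width going east from +119.581° to -179.241°: ((-179.241 − 119.581) mod 360) = 61.178°.
Offset of +165.493° east of the west edge: ((165.493 − 119.581) mod 360) = 45.912°.
45.912° ≤ 61.178° ⇒ inside.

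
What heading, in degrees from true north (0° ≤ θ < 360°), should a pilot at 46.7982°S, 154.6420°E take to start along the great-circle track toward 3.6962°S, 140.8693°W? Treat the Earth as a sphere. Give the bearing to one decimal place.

73.4°

Δλ = -140.8693 − 154.6420 = -295.5113°; wrapped into (−180°, 180°]: 64.4887°.
θ = atan2( sin Δλ · cos φ₂ , cos φ₁ · sin φ₂ − sin φ₁ · cos φ₂ · cos Δλ )
  = atan2(0.90062, 0.26916) = 73.360° → normalised to [0°, 360°): 73.360°.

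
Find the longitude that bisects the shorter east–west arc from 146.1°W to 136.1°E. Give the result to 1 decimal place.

175.0°E

Signed shortest Δλ from -146.1° to +136.1° is -77.8°.
Midpoint longitude = -146.1° + (-77.8°)/2 = -146.1° − 38.9° = -185.0°.
Normalise into (−180°, 180°]: +175.0°.
(The naïve average (-146.1 + +136.1)/2 = -5.0° is on the wrong side of the globe.)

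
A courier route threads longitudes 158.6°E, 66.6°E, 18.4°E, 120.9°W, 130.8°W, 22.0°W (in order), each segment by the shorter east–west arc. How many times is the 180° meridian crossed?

Leg 1: +158.6° → +66.6°, shortest Δλ = -92.0° (west) — does not cross 180°.
Leg 2: +66.6° → +18.4°, shortest Δλ = -48.2° (west) — does not cross 180°.
Leg 3: +18.4° → -120.9°, shortest Δλ = -139.3° (west) — does not cross 180°.
Leg 4: -120.9° → -130.8°, shortest Δλ = -9.9° (west) — does not cross 180°.
Leg 5: -130.8° → -22.0°, shortest Δλ = 108.8° (east) — does not cross 180°.
Total crossings: 0.

0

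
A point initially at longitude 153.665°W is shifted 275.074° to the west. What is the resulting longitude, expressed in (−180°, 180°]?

Start at -153.665°; shift −275.074° → -428.739°.
-428.739° lies outside (−180°, 180°]; add 360° → -68.739°.

68.739°W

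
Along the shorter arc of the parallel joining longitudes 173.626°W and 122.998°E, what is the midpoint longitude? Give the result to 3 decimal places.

Signed shortest Δλ from -173.626° to +122.998° is -63.376°.
Midpoint longitude = -173.626° + (-63.376°)/2 = -173.626° − 31.688° = -205.314°.
Normalise into (−180°, 180°]: +154.686°.
(The naïve average (-173.626 + +122.998)/2 = -25.314° is on the wrong side of the globe.)

154.686°E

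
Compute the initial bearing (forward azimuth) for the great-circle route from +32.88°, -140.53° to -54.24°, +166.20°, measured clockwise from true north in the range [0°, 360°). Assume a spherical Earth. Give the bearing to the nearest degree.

Δλ = 166.20 − -140.53 = 306.73°; wrapped into (−180°, 180°]: -53.27°.
θ = atan2( sin Δλ · cos φ₂ , cos φ₁ · sin φ₂ − sin φ₁ · cos φ₂ · cos Δλ )
  = atan2(-0.46837, -0.87121) = -151.737° → normalised to [0°, 360°): 208.263°.

208°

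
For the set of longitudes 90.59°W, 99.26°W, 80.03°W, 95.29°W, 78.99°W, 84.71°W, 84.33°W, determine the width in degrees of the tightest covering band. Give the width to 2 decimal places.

20.27°

Sort the longitudes: -99.26°, -95.29°, -90.59°, -84.71°, -84.33°, -80.03°, -78.99°.
Eastward gaps between consecutive values (wrapping around): 3.97°, 4.70°, 5.88°, 0.38°, 4.30°, 1.04°, 339.73°.
Largest gap = 339.73° ⇒ minimal covering band is its complement: 360° − 339.73° = 20.27°.
Band runs from -99.26° eastward to -78.99°.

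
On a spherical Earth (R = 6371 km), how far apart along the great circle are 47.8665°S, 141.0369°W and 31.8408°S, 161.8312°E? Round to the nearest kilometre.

5063 km

Δλ = 161.8312 − -141.0369 = 302.8681°; wrapped into (−180°, 180°]: -57.1319°.
Δφ = -31.8408 − -47.8665 = 16.0257°.
a = sin²(Δφ/2) + cos φ₁ · cos φ₂ · sin²(Δλ/2) = 0.149738.
c = 2·atan2(√a, √(1−a)) = 0.79467 rad → d = 6371·c ≈ 5062.82 km.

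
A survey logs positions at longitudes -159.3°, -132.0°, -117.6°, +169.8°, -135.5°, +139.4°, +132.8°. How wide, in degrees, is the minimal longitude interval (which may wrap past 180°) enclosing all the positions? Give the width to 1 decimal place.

109.6°

Sort the longitudes: -159.3°, -135.5°, -132.0°, -117.6°, +132.8°, +139.4°, +169.8°.
Eastward gaps between consecutive values (wrapping around): 23.8°, 3.5°, 14.4°, 250.4°, 6.6°, 30.4°, 30.9°.
Largest gap = 250.4° ⇒ minimal covering band is its complement: 360° − 250.4° = 109.6°.
Band runs from +132.8° eastward to -117.6°, crossing the antimeridian.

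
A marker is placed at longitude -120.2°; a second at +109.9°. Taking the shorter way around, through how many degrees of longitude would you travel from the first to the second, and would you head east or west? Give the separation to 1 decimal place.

129.9° west

Raw difference: 109.9 − -120.2 = 230.1°.
Normalise into (−180°, 180°]: 230.1° − 360° = -129.9°.
Negative ⇒ the second point lies to the west; separation 129.9°.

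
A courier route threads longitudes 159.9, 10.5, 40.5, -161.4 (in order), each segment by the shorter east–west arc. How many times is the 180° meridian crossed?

1

Leg 1: +159.9° → +10.5°, shortest Δλ = -149.4° (west) — does not cross 180°.
Leg 2: +10.5° → +40.5°, shortest Δλ = 30.0° (east) — does not cross 180°.
Leg 3: +40.5° → -161.4°, shortest Δλ = 158.1° (east) — crosses 180°.
Total crossings: 1.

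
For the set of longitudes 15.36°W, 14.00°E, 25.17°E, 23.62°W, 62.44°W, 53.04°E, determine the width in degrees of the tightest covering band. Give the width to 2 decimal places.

Sort the longitudes: -62.44°, -23.62°, -15.36°, +14.00°, +25.17°, +53.04°.
Eastward gaps between consecutive values (wrapping around): 38.82°, 8.26°, 29.36°, 11.17°, 27.87°, 244.52°.
Largest gap = 244.52° ⇒ minimal covering band is its complement: 360° − 244.52° = 115.48°.
Band runs from -62.44° eastward to +53.04°.

115.48°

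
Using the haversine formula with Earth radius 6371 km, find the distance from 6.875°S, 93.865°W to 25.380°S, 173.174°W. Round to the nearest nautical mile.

Δλ = -173.174 − -93.865 = -79.309°.
Δφ = -25.380 − -6.875 = -18.505°.
a = sin²(Δφ/2) + cos φ₁ · cos φ₂ · sin²(Δλ/2) = 0.391145.
c = 2·atan2(√a, √(1−a)) = 1.35133 rad → d = 6371·c ≈ 8609.32 km ≈ 4648.66 nmi.

4649 nmi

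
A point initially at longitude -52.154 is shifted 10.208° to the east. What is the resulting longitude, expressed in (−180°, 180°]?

Start at -52.154°; shift +10.208° → -41.946°.
-41.946° already lies in (−180°, 180°].

-41.946°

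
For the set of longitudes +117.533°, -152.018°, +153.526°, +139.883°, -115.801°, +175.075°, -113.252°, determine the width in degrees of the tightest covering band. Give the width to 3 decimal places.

Sort the longitudes: -152.018°, -115.801°, -113.252°, +117.533°, +139.883°, +153.526°, +175.075°.
Eastward gaps between consecutive values (wrapping around): 36.217°, 2.549°, 230.785°, 22.350°, 13.643°, 21.549°, 32.907°.
Largest gap = 230.785° ⇒ minimal covering band is its complement: 360° − 230.785° = 129.215°.
Band runs from +117.533° eastward to -113.252°, crossing the antimeridian.

129.215°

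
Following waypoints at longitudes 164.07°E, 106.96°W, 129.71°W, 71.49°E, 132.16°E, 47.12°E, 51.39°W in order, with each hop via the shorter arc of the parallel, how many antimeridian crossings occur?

Leg 1: +164.07° → -106.96°, shortest Δλ = 88.97° (east) — crosses 180°.
Leg 2: -106.96° → -129.71°, shortest Δλ = -22.75° (west) — does not cross 180°.
Leg 3: -129.71° → +71.49°, shortest Δλ = -158.8° (west) — crosses 180°.
Leg 4: +71.49° → +132.16°, shortest Δλ = 60.67° (east) — does not cross 180°.
Leg 5: +132.16° → +47.12°, shortest Δλ = -85.04° (west) — does not cross 180°.
Leg 6: +47.12° → -51.39°, shortest Δλ = -98.51° (west) — does not cross 180°.
Total crossings: 2.

2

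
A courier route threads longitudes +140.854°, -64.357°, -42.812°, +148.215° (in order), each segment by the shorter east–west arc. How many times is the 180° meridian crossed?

Leg 1: +140.854° → -64.357°, shortest Δλ = 154.789° (east) — crosses 180°.
Leg 2: -64.357° → -42.812°, shortest Δλ = 21.545° (east) — does not cross 180°.
Leg 3: -42.812° → +148.215°, shortest Δλ = -168.973° (west) — crosses 180°.
Total crossings: 2.

2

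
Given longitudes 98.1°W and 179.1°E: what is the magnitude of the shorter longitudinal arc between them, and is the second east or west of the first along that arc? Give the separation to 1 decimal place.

Raw difference: 179.1 − -98.1 = 277.2°.
Normalise into (−180°, 180°]: 277.2° − 360° = -82.8°.
Negative ⇒ the second point lies to the west; separation 82.8°.

82.8° west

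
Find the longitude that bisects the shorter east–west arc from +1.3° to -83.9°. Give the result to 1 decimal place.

Signed shortest Δλ from +1.3° to -83.9° is -85.2°.
Midpoint longitude = +1.3° + (-85.2°)/2 = +1.3° − 42.6° = -41.3°.

-41.3°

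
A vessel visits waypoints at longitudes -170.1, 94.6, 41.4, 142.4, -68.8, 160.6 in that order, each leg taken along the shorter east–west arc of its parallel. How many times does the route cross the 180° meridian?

Leg 1: -170.1° → +94.6°, shortest Δλ = -95.3° (west) — crosses 180°.
Leg 2: +94.6° → +41.4°, shortest Δλ = -53.2° (west) — does not cross 180°.
Leg 3: +41.4° → +142.4°, shortest Δλ = 101.0° (east) — does not cross 180°.
Leg 4: +142.4° → -68.8°, shortest Δλ = 148.8° (east) — crosses 180°.
Leg 5: -68.8° → +160.6°, shortest Δλ = -130.6° (west) — crosses 180°.
Total crossings: 3.

3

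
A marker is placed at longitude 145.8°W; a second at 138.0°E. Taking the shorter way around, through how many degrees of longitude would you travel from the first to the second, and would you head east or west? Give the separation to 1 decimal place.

Raw difference: 138.0 − -145.8 = 283.8°.
Normalise into (−180°, 180°]: 283.8° − 360° = -76.2°.
Negative ⇒ the second point lies to the west; separation 76.2°.

76.2° west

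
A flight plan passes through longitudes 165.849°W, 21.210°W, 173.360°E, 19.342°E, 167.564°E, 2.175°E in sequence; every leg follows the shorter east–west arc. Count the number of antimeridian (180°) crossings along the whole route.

1

Leg 1: -165.849° → -21.210°, shortest Δλ = 144.639° (east) — does not cross 180°.
Leg 2: -21.210° → +173.360°, shortest Δλ = -165.43° (west) — crosses 180°.
Leg 3: +173.360° → +19.342°, shortest Δλ = -154.018° (west) — does not cross 180°.
Leg 4: +19.342° → +167.564°, shortest Δλ = 148.222° (east) — does not cross 180°.
Leg 5: +167.564° → +2.175°, shortest Δλ = -165.389° (west) — does not cross 180°.
Total crossings: 1.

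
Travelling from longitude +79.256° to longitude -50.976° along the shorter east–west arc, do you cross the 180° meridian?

No

Signed shortest Δλ = ((-50.976 − 79.256 + 180) mod 360) − 180 = -130.232°.
Going west by 130.232° from +79.256° reaches -50.976° without touching 180°.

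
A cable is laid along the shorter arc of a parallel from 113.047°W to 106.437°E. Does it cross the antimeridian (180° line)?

Yes

Naïve |106.437 − -113.047| = 219.484° > 180°, so the shorter arc goes the other way round — across 180°.
Signed shortest Δλ = ((106.437 − -113.047 + 180) mod 360) − 180 = -140.516°.
Going west by 140.516° from -113.047° passes through 180° before reaching +106.437°.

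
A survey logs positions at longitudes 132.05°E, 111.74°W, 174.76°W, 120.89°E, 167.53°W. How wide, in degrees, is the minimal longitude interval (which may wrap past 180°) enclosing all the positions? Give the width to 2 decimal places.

127.37°

Sort the longitudes: -174.76°, -167.53°, -111.74°, +120.89°, +132.05°.
Eastward gaps between consecutive values (wrapping around): 7.23°, 55.79°, 232.63°, 11.16°, 53.19°.
Largest gap = 232.63° ⇒ minimal covering band is its complement: 360° − 232.63° = 127.37°.
Band runs from +120.89° eastward to -111.74°, crossing the antimeridian.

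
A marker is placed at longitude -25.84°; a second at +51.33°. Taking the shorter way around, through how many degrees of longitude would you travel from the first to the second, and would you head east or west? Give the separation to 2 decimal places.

Raw difference: 51.33 − -25.84 = 77.17°.
Normalise into (−180°, 180°]: 77.17° stays 77.17°.
Positive ⇒ the second point lies to the east; separation 77.17°.

77.17° east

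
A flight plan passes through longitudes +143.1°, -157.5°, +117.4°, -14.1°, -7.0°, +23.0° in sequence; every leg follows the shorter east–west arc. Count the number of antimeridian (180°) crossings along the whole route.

2

Leg 1: +143.1° → -157.5°, shortest Δλ = 59.4° (east) — crosses 180°.
Leg 2: -157.5° → +117.4°, shortest Δλ = -85.1° (west) — crosses 180°.
Leg 3: +117.4° → -14.1°, shortest Δλ = -131.5° (west) — does not cross 180°.
Leg 4: -14.1° → -7.0°, shortest Δλ = 7.1° (east) — does not cross 180°.
Leg 5: -7.0° → +23.0°, shortest Δλ = 30.0° (east) — does not cross 180°.
Total crossings: 2.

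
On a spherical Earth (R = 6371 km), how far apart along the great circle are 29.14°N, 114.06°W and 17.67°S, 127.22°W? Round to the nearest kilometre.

Δλ = -127.22 − -114.06 = -13.16°.
Δφ = -17.67 − 29.14 = -46.81°.
a = sin²(Δφ/2) + cos φ₁ · cos φ₂ · sin²(Δλ/2) = 0.168718.
c = 2·atan2(√a, √(1−a)) = 0.84656 rad → d = 6371·c ≈ 5393.43 km.

5393 km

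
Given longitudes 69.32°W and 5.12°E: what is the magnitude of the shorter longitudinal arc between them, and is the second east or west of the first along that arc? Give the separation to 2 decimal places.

74.44° east

Raw difference: 5.12 − -69.32 = 74.44°.
Normalise into (−180°, 180°]: 74.44° stays 74.44°.
Positive ⇒ the second point lies to the east; separation 74.44°.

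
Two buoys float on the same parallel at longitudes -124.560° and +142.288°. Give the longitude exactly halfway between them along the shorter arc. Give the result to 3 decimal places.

-171.136°

Signed shortest Δλ from -124.560° to +142.288° is -93.152°.
Midpoint longitude = -124.560° + (-93.152°)/2 = -124.560° − 46.576° = -171.136°.
(The naïve average (-124.560 + +142.288)/2 = 8.864° is on the wrong side of the globe.)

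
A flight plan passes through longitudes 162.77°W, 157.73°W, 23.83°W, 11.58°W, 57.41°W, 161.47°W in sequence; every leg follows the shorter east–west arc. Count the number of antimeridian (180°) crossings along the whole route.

Leg 1: -162.77° → -157.73°, shortest Δλ = 5.04° (east) — does not cross 180°.
Leg 2: -157.73° → -23.83°, shortest Δλ = 133.9° (east) — does not cross 180°.
Leg 3: -23.83° → -11.58°, shortest Δλ = 12.25° (east) — does not cross 180°.
Leg 4: -11.58° → -57.41°, shortest Δλ = -45.83° (west) — does not cross 180°.
Leg 5: -57.41° → -161.47°, shortest Δλ = -104.06° (west) — does not cross 180°.
Total crossings: 0.

0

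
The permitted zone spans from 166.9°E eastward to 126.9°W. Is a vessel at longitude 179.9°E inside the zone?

Yes

Band width going east from +166.9° to -126.9°: ((-126.9 − 166.9) mod 360) = 66.2°.
Offset of +179.9° east of the west edge: ((179.9 − 166.9) mod 360) = 13.0°.
13.0° ≤ 66.2° ⇒ inside.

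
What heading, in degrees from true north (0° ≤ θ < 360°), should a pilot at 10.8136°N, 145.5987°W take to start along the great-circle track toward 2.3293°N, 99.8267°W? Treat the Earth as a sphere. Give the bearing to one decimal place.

97.2°

Δλ = -99.8267 − -145.5987 = 45.7720°.
θ = atan2( sin Δλ · cos φ₂ , cos φ₁ · sin φ₂ − sin φ₁ · cos φ₂ · cos Δλ )
  = atan2(0.71598, -0.09083) = 97.230° → normalised to [0°, 360°): 97.230°.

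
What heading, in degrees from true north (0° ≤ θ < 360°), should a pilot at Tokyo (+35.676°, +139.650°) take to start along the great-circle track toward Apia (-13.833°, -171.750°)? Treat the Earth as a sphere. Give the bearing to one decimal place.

Δλ = -171.750 − 139.650 = -311.400°; wrapped into (−180°, 180°]: 48.600°.
θ = atan2( sin Δλ · cos φ₂ , cos φ₁ · sin φ₂ − sin φ₁ · cos φ₂ · cos Δλ )
  = atan2(0.72836, -0.56871) = 127.983° → normalised to [0°, 360°): 127.983°.

128.0°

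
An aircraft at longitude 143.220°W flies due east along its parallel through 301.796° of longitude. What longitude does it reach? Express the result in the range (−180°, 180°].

Start at -143.220°; shift +301.796° → +158.576°.
+158.576° already lies in (−180°, 180°].

158.576°E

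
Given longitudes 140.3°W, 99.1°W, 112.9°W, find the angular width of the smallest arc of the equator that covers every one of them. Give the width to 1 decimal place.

41.2°

Sort the longitudes: -140.3°, -112.9°, -99.1°.
Eastward gaps between consecutive values (wrapping around): 27.4°, 13.8°, 318.8°.
Largest gap = 318.8° ⇒ minimal covering band is its complement: 360° − 318.8° = 41.2°.
Band runs from -140.3° eastward to -99.1°.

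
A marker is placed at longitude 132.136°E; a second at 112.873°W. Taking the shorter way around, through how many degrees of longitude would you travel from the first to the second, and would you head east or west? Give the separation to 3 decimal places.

114.991° east

Raw difference: -112.873 − 132.136 = -245.009°.
Normalise into (−180°, 180°]: -245.009° + 360° = 114.991°.
Positive ⇒ the second point lies to the east; separation 114.991°.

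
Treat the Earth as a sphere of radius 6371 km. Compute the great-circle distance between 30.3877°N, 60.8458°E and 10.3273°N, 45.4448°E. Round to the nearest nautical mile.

Δλ = 45.4448 − 60.8458 = -15.4010°.
Δφ = 10.3273 − 30.3877 = -20.0604°.
a = sin²(Δφ/2) + cos φ₁ · cos φ₂ · sin²(Δλ/2) = 0.045571.
c = 2·atan2(√a, √(1−a)) = 0.43026 rad → d = 6371·c ≈ 2741.19 km ≈ 1480.12 nmi.

1480 nmi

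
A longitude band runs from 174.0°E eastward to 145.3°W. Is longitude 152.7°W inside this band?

Band width going east from +174.0° to -145.3°: ((-145.3 − 174.0) mod 360) = 40.7°.
Offset of -152.7° east of the west edge: ((-152.7 − 174.0) mod 360) = 33.3°.
33.3° ≤ 40.7° ⇒ inside.

Yes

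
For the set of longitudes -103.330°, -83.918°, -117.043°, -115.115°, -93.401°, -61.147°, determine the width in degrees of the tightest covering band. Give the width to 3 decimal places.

Sort the longitudes: -117.043°, -115.115°, -103.330°, -93.401°, -83.918°, -61.147°.
Eastward gaps between consecutive values (wrapping around): 1.928°, 11.785°, 9.929°, 9.483°, 22.771°, 304.104°.
Largest gap = 304.104° ⇒ minimal covering band is its complement: 360° − 304.104° = 55.896°.
Band runs from -117.043° eastward to -61.147°.

55.896°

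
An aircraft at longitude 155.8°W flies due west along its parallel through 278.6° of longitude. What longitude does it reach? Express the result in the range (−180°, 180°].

Start at -155.8°; shift −278.6° → -434.4°.
-434.4° lies outside (−180°, 180°]; add 360° → -74.4°.

74.4°W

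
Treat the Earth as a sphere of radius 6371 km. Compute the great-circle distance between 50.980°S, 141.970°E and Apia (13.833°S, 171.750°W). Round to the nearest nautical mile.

3154 nmi

Δλ = -171.750 − 141.970 = -313.720°; wrapped into (−180°, 180°]: 46.280°.
Δφ = -13.833 − -50.980 = 37.147°.
a = sin²(Δφ/2) + cos φ₁ · cos φ₂ · sin²(Δλ/2) = 0.195865.
c = 2·atan2(√a, √(1−a)) = 0.91692 rad → d = 6371·c ≈ 5841.68 km ≈ 3154.26 nmi.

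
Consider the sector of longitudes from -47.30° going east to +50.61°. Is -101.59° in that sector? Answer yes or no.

No

Band width going east from -47.30° to +50.61°: ((50.61 − -47.30) mod 360) = 97.91°.
Offset of -101.59° east of the west edge: ((-101.59 − -47.30) mod 360) = 305.71°.
305.71° > 97.91° ⇒ outside.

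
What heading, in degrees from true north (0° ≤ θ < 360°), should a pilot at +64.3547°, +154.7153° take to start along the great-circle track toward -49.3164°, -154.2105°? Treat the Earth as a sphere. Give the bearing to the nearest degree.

Δλ = -154.2105 − 154.7153 = -308.9258°; wrapped into (−180°, 180°]: 51.0742°.
θ = atan2( sin Δλ · cos φ₂ , cos φ₁ · sin φ₂ − sin φ₁ · cos φ₂ · cos Δλ )
  = atan2(0.50714, -0.69744) = 143.977° → normalised to [0°, 360°): 143.977°.

144°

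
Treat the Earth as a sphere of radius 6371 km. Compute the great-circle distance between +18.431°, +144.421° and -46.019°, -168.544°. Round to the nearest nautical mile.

4635 nmi

Δλ = -168.544 − 144.421 = -312.965°; wrapped into (−180°, 180°]: 47.035°.
Δφ = -46.019 − 18.431 = -64.450°.
a = sin²(Δφ/2) + cos φ₁ · cos φ₂ · sin²(Δλ/2) = 0.389248.
c = 2·atan2(√a, √(1−a)) = 1.34744 rad → d = 6371·c ≈ 8584.53 km ≈ 4635.28 nmi.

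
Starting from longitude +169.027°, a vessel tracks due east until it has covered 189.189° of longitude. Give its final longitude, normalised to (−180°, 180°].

Start at +169.027°; shift +189.189° → +358.216°.
+358.216° lies outside (−180°, 180°]; subtract 360° → -1.784°.

-1.784°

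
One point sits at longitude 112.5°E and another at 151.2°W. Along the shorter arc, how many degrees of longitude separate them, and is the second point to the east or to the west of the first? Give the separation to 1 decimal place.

96.3° east

Raw difference: -151.2 − 112.5 = -263.7°.
Normalise into (−180°, 180°]: -263.7° + 360° = 96.3°.
Positive ⇒ the second point lies to the east; separation 96.3°.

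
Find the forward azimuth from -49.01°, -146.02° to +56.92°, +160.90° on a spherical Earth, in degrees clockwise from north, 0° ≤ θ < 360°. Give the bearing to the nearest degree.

Δλ = 160.90 − -146.02 = 306.92°; wrapped into (−180°, 180°]: -53.08°.
θ = atan2( sin Δλ · cos φ₂ , cos φ₁ · sin φ₂ − sin φ₁ · cos φ₂ · cos Δλ )
  = atan2(-0.43636, 0.79709) = -28.698° → normalised to [0°, 360°): 331.302°.

331°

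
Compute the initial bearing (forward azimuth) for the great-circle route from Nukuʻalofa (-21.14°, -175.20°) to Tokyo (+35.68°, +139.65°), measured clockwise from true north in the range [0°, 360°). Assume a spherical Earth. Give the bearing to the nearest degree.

323°

Δλ = 139.65 − -175.20 = 314.85°; wrapped into (−180°, 180°]: -45.15°.
θ = atan2( sin Δλ · cos φ₂ , cos φ₁ · sin φ₂ − sin φ₁ · cos φ₂ · cos Δλ )
  = atan2(-0.57588, 0.75061) = -37.496° → normalised to [0°, 360°): 322.504°.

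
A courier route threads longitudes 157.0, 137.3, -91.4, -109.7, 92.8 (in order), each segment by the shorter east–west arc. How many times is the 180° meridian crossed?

Leg 1: +157.0° → +137.3°, shortest Δλ = -19.7° (west) — does not cross 180°.
Leg 2: +137.3° → -91.4°, shortest Δλ = 131.3° (east) — crosses 180°.
Leg 3: -91.4° → -109.7°, shortest Δλ = -18.3° (west) — does not cross 180°.
Leg 4: -109.7° → +92.8°, shortest Δλ = -157.5° (west) — crosses 180°.
Total crossings: 2.

2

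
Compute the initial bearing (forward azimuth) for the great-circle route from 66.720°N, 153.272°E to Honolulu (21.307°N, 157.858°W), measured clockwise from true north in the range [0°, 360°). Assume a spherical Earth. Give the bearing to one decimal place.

120.9°

Δλ = -157.858 − 153.272 = -311.130°; wrapped into (−180°, 180°]: 48.870°.
θ = atan2( sin Δλ · cos φ₂ , cos φ₁ · sin φ₂ − sin φ₁ · cos φ₂ · cos Δλ )
  = atan2(0.70173, -0.41931) = 120.860° → normalised to [0°, 360°): 120.860°.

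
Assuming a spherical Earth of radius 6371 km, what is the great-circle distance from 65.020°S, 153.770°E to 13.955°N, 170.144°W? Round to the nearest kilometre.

Δλ = -170.144 − 153.770 = -323.914°; wrapped into (−180°, 180°]: 36.086°.
Δφ = 13.955 − -65.020 = 78.975°.
a = sin²(Δφ/2) + cos φ₁ · cos φ₂ · sin²(Δλ/2) = 0.443698.
c = 2·atan2(√a, √(1−a)) = 1.45795 rad → d = 6371·c ≈ 9288.62 km.

9289 km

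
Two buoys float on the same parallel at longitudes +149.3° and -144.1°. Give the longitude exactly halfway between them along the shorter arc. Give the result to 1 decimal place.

Signed shortest Δλ from +149.3° to -144.1° is +66.6°.
Midpoint longitude = +149.3° + (+66.6°)/2 = +149.3° + 33.3° = +182.6°.
Normalise into (−180°, 180°]: -177.4°.
(The naïve average (+149.3 + -144.1)/2 = 2.6° is on the wrong side of the globe.)

-177.4°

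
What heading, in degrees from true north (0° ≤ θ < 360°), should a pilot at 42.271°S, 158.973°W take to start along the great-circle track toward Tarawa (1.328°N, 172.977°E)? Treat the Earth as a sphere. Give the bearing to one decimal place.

322.4°

Δλ = 172.977 − -158.973 = 331.950°; wrapped into (−180°, 180°]: -28.050°.
θ = atan2( sin Δλ · cos φ₂ , cos φ₁ · sin φ₂ − sin φ₁ · cos φ₂ · cos Δλ )
  = atan2(-0.47012, 0.61062) = -37.593° → normalised to [0°, 360°): 322.407°.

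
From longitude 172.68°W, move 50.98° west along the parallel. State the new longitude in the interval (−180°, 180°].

Start at -172.68°; shift −50.98° → -223.66°.
-223.66° lies outside (−180°, 180°]; add 360° → +136.34°.

136.34°E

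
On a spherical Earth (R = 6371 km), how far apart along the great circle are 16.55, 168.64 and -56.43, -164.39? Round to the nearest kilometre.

Δλ = -164.39 − 168.64 = -333.03°; wrapped into (−180°, 180°]: 26.97°.
Δφ = -56.43 − 16.55 = -72.98°.
a = sin²(Δφ/2) + cos φ₁ · cos φ₂ · sin²(Δλ/2) = 0.382470.
c = 2·atan2(√a, √(1−a)) = 1.33352 rad → d = 6371·c ≈ 8495.83 km.

8496 km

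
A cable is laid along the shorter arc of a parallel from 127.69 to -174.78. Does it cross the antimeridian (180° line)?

Yes

Naïve |-174.78 − 127.69| = 302.47° > 180°, so the shorter arc goes the other way round — across 180°.
Signed shortest Δλ = ((-174.78 − 127.69 + 180) mod 360) − 180 = 57.53°.
Going east by 57.53° from +127.69° passes through 180° before reaching -174.78°.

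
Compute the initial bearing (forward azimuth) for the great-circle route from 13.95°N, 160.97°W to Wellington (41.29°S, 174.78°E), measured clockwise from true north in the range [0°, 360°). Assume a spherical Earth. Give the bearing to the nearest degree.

201°

Δλ = 174.78 − -160.97 = 335.75°; wrapped into (−180°, 180°]: -24.25°.
θ = atan2( sin Δλ · cos φ₂ , cos φ₁ · sin φ₂ − sin φ₁ · cos φ₂ · cos Δλ )
  = atan2(-0.30861, -0.80556) = -159.039° → normalised to [0°, 360°): 200.961°.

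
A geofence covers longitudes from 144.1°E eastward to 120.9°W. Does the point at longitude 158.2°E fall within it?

Yes

Band width going east from +144.1° to -120.9°: ((-120.9 − 144.1) mod 360) = 95.0°.
Offset of +158.2° east of the west edge: ((158.2 − 144.1) mod 360) = 14.1°.
14.1° ≤ 95.0° ⇒ inside.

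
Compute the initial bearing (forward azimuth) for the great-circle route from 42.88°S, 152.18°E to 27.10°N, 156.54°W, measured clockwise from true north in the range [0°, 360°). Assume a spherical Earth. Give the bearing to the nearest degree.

Δλ = -156.54 − 152.18 = -308.72°; wrapped into (−180°, 180°]: 51.28°.
θ = atan2( sin Δλ · cos φ₂ , cos φ₁ · sin φ₂ − sin φ₁ · cos φ₂ · cos Δλ )
  = atan2(0.69455, 0.71273) = 44.260° → normalised to [0°, 360°): 44.260°.

44°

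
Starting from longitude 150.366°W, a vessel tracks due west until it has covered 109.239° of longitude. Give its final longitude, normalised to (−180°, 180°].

Start at -150.366°; shift −109.239° → -259.605°.
-259.605° lies outside (−180°, 180°]; add 360° → +100.395°.

100.395°E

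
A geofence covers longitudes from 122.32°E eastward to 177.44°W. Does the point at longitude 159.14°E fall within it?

Band width going east from +122.32° to -177.44°: ((-177.44 − 122.32) mod 360) = 60.24°.
Offset of +159.14° east of the west edge: ((159.14 − 122.32) mod 360) = 36.82°.
36.82° ≤ 60.24° ⇒ inside.

Yes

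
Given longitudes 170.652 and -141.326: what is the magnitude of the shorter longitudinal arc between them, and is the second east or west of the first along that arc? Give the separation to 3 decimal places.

Raw difference: -141.326 − 170.652 = -311.978°.
Normalise into (−180°, 180°]: -311.978° + 360° = 48.022°.
Positive ⇒ the second point lies to the east; separation 48.022°.

48.022° east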